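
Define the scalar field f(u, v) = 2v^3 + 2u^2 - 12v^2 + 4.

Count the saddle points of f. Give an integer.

f separates as a function of u plus a function of v, so ∇f=0 decouples.
∂f/∂u = 4u = 0 at u ∈ {0}; ∂f/∂v = 6v(v - 4) = 0 at v ∈ {0, 4}.
The Hessian is diagonal: diag(f_uu, f_vv). Second derivatives: f_uu(0)=4; f_vv(0)=-24, f_vv(4)=24.
Saddle points occur where the two diagonal entries have opposite signs: (0, 0). Count: 1.

1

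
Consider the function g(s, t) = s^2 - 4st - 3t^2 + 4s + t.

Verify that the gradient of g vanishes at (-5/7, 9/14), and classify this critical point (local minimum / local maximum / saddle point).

saddle point

∇g = (2s - 4t + 4, -4s - 6t + 1); substituting (-5/7, 9/14) gives ∇g = (0, 0), so (-5/7, 9/14) is indeed a critical point.
The Hessian of g is constant: H = [[2, -4], [-4, -6]].
det(H) = 2·(-6) − (-4)² = -28.
Since det(H) < 0, H is indefinite and the critical point is a saddle point.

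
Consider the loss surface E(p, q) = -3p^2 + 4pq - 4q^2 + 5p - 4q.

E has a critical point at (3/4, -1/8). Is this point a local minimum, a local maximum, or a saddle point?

The Hessian of E is constant: H = [[-6, 4], [4, -8]].
det(H) = (-6)·(-8) − 4² = 32.
det(H) > 0 and tr(H) = -14 < 0, so H is negative definite and the point is a local maximum.

local maximum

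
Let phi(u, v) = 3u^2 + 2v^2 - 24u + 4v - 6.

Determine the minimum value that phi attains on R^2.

phi(u,v) separates as P(u) + Q(v) − 6, so its minimum is min P + min Q − 6.
P'(u) = 6u - 24 vanishes at u ∈ {4}; Q'(v) = 4v + 4 vanishes at v ∈ {-1}.
Local minima of P (where P''>0): P(4)=-48. Local minima of Q: Q(-1)=-2.
So the global minimum of phi is P(4) + Q(-1) − 6 = -48 − 2 − 6 = -56, attained at (4, -1).

-56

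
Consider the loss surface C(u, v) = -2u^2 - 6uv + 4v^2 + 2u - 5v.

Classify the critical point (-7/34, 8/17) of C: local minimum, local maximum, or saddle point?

The Hessian of C is constant: H = [[-4, -6], [-6, 8]].
det(H) = (-4)·8 − (-6)² = -68.
Since det(H) < 0, H is indefinite and the critical point is a saddle point.

saddle point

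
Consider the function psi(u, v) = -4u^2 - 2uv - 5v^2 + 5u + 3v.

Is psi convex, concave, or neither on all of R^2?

concave

psi is quadratic, so its Hessian is the constant matrix H = [[-8, -2], [-2, -10]].
det(H) = 76, tr(H) = -18.
det(H) > 0 and tr(H) < 0, so H is negative definite everywhere: concave.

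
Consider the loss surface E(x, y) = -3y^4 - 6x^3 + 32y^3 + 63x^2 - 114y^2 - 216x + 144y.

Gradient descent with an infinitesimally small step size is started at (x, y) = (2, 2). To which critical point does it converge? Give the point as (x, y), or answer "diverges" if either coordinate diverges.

(3, 3)

E is separable, so gradient descent decouples: x follows -∂E/∂x, y follows -∂E/∂y.
∂E/∂x = -18(x - 4)(x - 3); at x=2 this is -36, so x increases.
∂E/∂y = -12(y - 4)(y - 3)(y - 1); at y=2 this is -24, so y increases.
x converges to its nearest critical value 3 (a local min of the x-part); y converges to 3. The iterate converges to (3, 3).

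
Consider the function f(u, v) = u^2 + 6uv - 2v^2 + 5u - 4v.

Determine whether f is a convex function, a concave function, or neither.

f is quadratic, so its Hessian is the constant matrix H = [[2, 6], [6, -4]].
det(H) = -44, tr(H) = -2.
det(H) < 0, so H is indefinite: neither convex nor concave.

neither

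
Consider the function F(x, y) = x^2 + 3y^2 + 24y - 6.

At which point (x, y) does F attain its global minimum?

(0, -4)

F(x,y) separates as P(x) + Q(y) − 6, so its minimum is min P + min Q − 6.
P'(x) = 2x vanishes at x ∈ {0}; Q'(y) = 6y + 24 vanishes at y ∈ {-4}.
Local minima of P (where P''>0): P(0)=0. Local minima of Q: Q(-4)=-48.
So the global minimum of F is P(0) + Q(-4) − 6 = 0 − 48 − 6 = -54, attained at (0, -4).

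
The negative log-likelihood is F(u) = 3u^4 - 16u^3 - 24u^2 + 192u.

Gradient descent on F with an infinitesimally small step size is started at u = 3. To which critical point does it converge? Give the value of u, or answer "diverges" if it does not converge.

F'(u) = 12(u - 4)(u - 2)(u + 2), so F'(3) = -60.
Gradient descent moves in the -F' direction, i.e. u is increasing.
The nearest critical point in that direction is u = 4, where F'' = 144 > 0 (a local minimum). The iterate converges there.

4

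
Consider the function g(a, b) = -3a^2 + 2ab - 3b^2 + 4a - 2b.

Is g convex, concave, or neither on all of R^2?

g is quadratic, so its Hessian is the constant matrix H = [[-6, 2], [2, -6]].
det(H) = 32, tr(H) = -12.
det(H) > 0 and tr(H) < 0, so H is negative definite everywhere: concave.

concave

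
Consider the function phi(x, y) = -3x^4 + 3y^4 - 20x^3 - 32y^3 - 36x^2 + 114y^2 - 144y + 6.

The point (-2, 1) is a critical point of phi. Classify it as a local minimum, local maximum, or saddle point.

The mixed partial ∂²phi/∂x∂y is 0, so the Hessian at any point is diag(phi_xx, phi_yy) = diag(-12(3x^2 + 10x + 6), 12(3y^2 - 16y + 19)).
At (-2, 1): H = diag(24, 72).
Both eigenvalues are positive, so H is positive definite: a local minimum.

local minimum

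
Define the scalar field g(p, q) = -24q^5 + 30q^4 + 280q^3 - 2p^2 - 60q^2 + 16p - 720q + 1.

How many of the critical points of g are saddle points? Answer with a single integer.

g separates as a function of p plus a function of q, so ∇g=0 decouples.
∂g/∂p = -4(p - 4) = 0 at p ∈ {4}; ∂g/∂q = -120(q - 3)(q - 1)(q + 1)(q + 2) = 0 at q ∈ {-2, -1, 1, 3}.
The Hessian is diagonal: diag(g_pp, g_qq). Second derivatives: g_pp(4)=-4; g_qq(-2)=1800, g_qq(-1)=-960, g_qq(1)=1440, g_qq(3)=-4800.
Saddle points occur where the two diagonal entries have opposite signs: (4, -2), (4, 1). Count: 2.

2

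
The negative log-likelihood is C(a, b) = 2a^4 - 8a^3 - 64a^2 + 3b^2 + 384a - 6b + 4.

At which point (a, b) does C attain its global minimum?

C(a,b) separates as P(a) + Q(b) + 4, so its minimum is min P + min Q + 4.
P'(a) = 8(a - 4)(a - 3)(a + 4) vanishes at a ∈ {-4, 3, 4}; Q'(b) = 6b - 6 vanishes at b ∈ {1}.
Local minima of P (where P''>0): P(-4)=-1536, P(4)=512. Local minima of Q: Q(1)=-3.
So the global minimum of C is P(-4) + Q(1) + 4 = -1536 − 3 + 4 = -1535, attained at (-4, 1).

(-4, 1)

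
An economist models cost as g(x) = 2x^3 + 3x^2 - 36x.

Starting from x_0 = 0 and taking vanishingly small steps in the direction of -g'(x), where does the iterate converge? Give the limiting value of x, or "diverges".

g'(x) = 6(x - 2)(x + 3), so g'(0) = -36.
Gradient descent moves in the -g' direction, i.e. x is increasing.
The nearest critical point in that direction is x = 2, where g'' = 30 > 0 (a local minimum). The iterate converges there.

2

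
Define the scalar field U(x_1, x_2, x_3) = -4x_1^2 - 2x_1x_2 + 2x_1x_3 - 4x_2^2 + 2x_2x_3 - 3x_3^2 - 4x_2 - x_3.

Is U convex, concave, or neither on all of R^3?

U is quadratic, so its Hessian is the constant matrix H = [[-8, -2, 2], [-2, -8, 2], [2, 2, -6]].
Leading principal minors: -8, 60, -312.
Signs alternate −, +, − ⇒ H ≺ 0 ⇒ concave.

concave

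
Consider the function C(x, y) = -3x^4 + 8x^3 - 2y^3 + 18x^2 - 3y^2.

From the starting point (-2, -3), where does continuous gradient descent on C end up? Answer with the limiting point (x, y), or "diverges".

C is separable, so gradient descent decouples: x follows -∂C/∂x, y follows -∂C/∂y.
∂C/∂x = -12x(x - 3)(x + 1); at x=-2 this is 120, so x decreases.
∂C/∂y = -6y(y + 1); at y=-3 this is -36, so y increases.
The x-coordinate has no critical point in that direction and runs off to infinity.

diverges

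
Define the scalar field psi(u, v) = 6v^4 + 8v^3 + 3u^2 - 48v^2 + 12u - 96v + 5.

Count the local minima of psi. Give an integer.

psi separates as a function of u plus a function of v, so ∇psi=0 decouples.
∂psi/∂u = 6(u + 2) = 0 at u ∈ {-2}; ∂psi/∂v = 24(v - 2)(v + 1)(v + 2) = 0 at v ∈ {-2, -1, 2}.
The Hessian is diagonal: diag(psi_uu, psi_vv). Second derivatives: psi_uu(-2)=6; psi_vv(-2)=96, psi_vv(-1)=-72, psi_vv(2)=288.
Local minima occur where both diagonal entries positive: (-2, -2), (-2, 2). Count: 2.

2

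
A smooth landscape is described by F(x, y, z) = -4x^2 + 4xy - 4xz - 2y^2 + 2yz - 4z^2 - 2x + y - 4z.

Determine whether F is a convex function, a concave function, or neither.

F is quadratic, so its Hessian is the constant matrix H = [[-8, 4, -4], [4, -4, 2], [-4, 2, -8]].
Leading principal minors: -8, 16, -96.
Signs alternate −, +, − ⇒ H ≺ 0 ⇒ concave.

concave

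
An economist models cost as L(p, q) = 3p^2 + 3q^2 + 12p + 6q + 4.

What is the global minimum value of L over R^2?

-11

L(p,q) separates as A(p) + B(q) + 4, so its minimum is min A + min B + 4.
A'(p) = 6p + 12 vanishes at p ∈ {-2}; B'(q) = 6q + 6 vanishes at q ∈ {-1}.
Local minima of A (where A''>0): A(-2)=-12. Local minima of B: B(-1)=-3.
So the global minimum of L is A(-2) + B(-1) + 4 = -12 − 3 + 4 = -11, attained at (-2, -1).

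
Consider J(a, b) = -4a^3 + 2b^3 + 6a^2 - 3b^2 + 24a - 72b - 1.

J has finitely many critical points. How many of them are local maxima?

J separates as a function of a plus a function of b, so ∇J=0 decouples.
∂J/∂a = -12(a - 2)(a + 1) = 0 at a ∈ {-1, 2}; ∂J/∂b = 6(b - 4)(b + 3) = 0 at b ∈ {-3, 4}.
The Hessian is diagonal: diag(J_aa, J_bb). Second derivatives: J_aa(-1)=36, J_aa(2)=-36; J_bb(-3)=-42, J_bb(4)=42.
Local maxima occur where both diagonal entries negative: (2, -3). Count: 1.

1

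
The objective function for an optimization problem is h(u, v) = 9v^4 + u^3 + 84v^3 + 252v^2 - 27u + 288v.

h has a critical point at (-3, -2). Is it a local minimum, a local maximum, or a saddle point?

local maximum

The mixed partial ∂²h/∂u∂v is 0, so the Hessian at any point is diag(h_uu, h_vv) = diag(6u, 36(3v^2 + 14v + 14)).
At (-3, -2): H = diag(-18, -72).
Both eigenvalues are negative, so H is negative definite: a local maximum.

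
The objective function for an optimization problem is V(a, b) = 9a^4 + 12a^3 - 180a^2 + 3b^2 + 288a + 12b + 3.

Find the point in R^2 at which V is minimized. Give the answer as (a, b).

(-4, -2)

V(a,b) separates as P(a) + Q(b) + 3, so its minimum is min P + min Q + 3.
P'(a) = 36(a - 2)(a - 1)(a + 4) vanishes at a ∈ {-4, 1, 2}; Q'(b) = 6b + 12 vanishes at b ∈ {-2}.
Local minima of P (where P''>0): P(-4)=-2496, P(2)=96. Local minima of Q: Q(-2)=-12.
So the global minimum of V is P(-4) + Q(-2) + 3 = -2496 − 12 + 3 = -2505, attained at (-4, -2).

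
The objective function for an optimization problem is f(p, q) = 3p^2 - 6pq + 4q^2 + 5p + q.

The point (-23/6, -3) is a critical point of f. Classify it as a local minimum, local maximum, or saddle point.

local minimum

The Hessian of f is constant: H = [[6, -6], [-6, 8]].
det(H) = 6·8 − (-6)² = 12.
det(H) > 0 and tr(H) = 14 > 0, so H is positive definite and the point is a local minimum.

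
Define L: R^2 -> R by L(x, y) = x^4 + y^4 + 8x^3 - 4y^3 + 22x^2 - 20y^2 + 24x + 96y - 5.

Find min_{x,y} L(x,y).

L(x,y) separates as P(x) + Q(y) − 5, so its minimum is min P + min Q − 5.
P'(x) = 4(x + 1)(x + 2)(x + 3) vanishes at x ∈ {-3, -2, -1}; Q'(y) = 4(y - 4)(y - 2)(y + 3) vanishes at y ∈ {-3, 2, 4}.
Local minima of P (where P''>0): P(-3)=-9, P(-1)=-9. Local minima of Q: Q(-3)=-279, Q(4)=64.
So the global minimum of L is P(-3) + Q(-3) − 5 = -9 − 279 − 5 = -293, attained at (-3, -3).

-293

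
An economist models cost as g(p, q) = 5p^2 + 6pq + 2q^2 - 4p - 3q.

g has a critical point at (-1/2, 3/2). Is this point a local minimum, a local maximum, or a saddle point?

local minimum

The Hessian of g is constant: H = [[10, 6], [6, 4]].
det(H) = 10·4 − 6² = 4.
det(H) > 0 and tr(H) = 14 > 0, so H is positive definite and the point is a local minimum.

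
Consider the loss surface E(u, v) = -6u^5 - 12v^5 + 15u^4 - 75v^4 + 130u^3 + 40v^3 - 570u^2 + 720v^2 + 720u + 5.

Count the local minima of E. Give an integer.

4

E separates as a function of u plus a function of v, so ∇E=0 decouples.
∂E/∂u = -30(u - 3)(u - 2)(u - 1)(u + 4) = 0 at u ∈ {-4, 1, 2, 3}; ∂E/∂v = -60v(v - 2)(v + 3)(v + 4) = 0 at v ∈ {-4, -3, 0, 2}.
The Hessian is diagonal: diag(E_uu, E_vv). Second derivatives: E_uu(-4)=6300, E_uu(1)=-300, E_uu(2)=180, E_uu(3)=-420; E_vv(-4)=1440, E_vv(-3)=-900, E_vv(0)=1440, E_vv(2)=-3600.
Local minima occur where both diagonal entries positive: (-4, -4), (-4, 0), (2, -4), (2, 0). Count: 4.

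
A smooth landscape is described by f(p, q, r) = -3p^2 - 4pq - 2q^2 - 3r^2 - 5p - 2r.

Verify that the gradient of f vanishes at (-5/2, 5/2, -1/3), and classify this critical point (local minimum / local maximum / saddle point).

local maximum

∇f = (-6p - 4q - 5, -4p - 4q, -6r - 2); substituting (-5/2, 5/2, -1/3) gives ∇f = (0, 0, 0), so (-5/2, 5/2, -1/3) is indeed a critical point.
The Hessian is constant: H = [[-6, -4, 0], [-4, -4, 0], [0, 0, -6]].
Leading principal minors: Δ₁ = -6, Δ₂ = 8, Δ₃ = -48.
The minors alternate sign starting negative (−, +, −), so H is negative definite: a local maximum.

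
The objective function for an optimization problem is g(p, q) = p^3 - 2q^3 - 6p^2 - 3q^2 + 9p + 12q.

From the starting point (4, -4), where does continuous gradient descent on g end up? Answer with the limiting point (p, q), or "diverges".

g is separable, so gradient descent decouples: p follows -∂g/∂p, q follows -∂g/∂q.
∂g/∂p = 3(p - 3)(p - 1); at p=4 this is 9, so p decreases.
∂g/∂q = -6(q - 1)(q + 2); at q=-4 this is -60, so q increases.
p converges to its nearest critical value 3 (a local min of the p-part); q converges to -2. The iterate converges to (3, -2).

(3, -2)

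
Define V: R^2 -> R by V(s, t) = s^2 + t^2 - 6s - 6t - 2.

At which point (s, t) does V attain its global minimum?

(3, 3)

V(s,t) separates as P(s) + Q(t) − 2, so its minimum is min P + min Q − 2.
P'(s) = 2s - 6 vanishes at s ∈ {3}; Q'(t) = 2(t - 3) vanishes at t ∈ {3}.
Local minima of P (where P''>0): P(3)=-9. Local minima of Q: Q(3)=-9.
So the global minimum of V is P(3) + Q(3) − 2 = -9 − 9 − 2 = -20, attained at (3, 3).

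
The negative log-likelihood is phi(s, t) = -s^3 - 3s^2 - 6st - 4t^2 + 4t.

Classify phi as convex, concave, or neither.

neither

The term -s^3 is cubic, so the Hessian is not constant.
∂²phi/∂s² = -6s - 6, which takes both signs as s varies (negative for sufficiently large s). A diagonal entry of the Hessian changing sign means the Hessian is neither positive- nor negative-semidefinite on all of R^2.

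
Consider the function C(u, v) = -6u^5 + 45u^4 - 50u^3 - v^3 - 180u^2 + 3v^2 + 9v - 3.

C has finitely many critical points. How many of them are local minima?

C separates as a function of u plus a function of v, so ∇C=0 decouples.
∂C/∂u = -30u(u - 4)(u - 3)(u + 1) = 0 at u ∈ {-1, 0, 3, 4}; ∂C/∂v = -3(v - 3)(v + 1) = 0 at v ∈ {-1, 3}.
The Hessian is diagonal: diag(C_uu, C_vv). Second derivatives: C_uu(-1)=600, C_uu(0)=-360, C_uu(3)=360, C_uu(4)=-600; C_vv(-1)=12, C_vv(3)=-12.
Local minima occur where both diagonal entries positive: (-1, -1), (3, -1). Count: 2.

2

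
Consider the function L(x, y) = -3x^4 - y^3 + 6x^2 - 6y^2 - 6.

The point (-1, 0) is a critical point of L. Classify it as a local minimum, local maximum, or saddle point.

The mixed partial ∂²L/∂x∂y is 0, so the Hessian at any point is diag(L_xx, L_yy) = diag(12(-3x^2 + 1), -6(y + 2)).
At (-1, 0): H = diag(-24, -12).
Both eigenvalues are negative, so H is negative definite: a local maximum.

local maximum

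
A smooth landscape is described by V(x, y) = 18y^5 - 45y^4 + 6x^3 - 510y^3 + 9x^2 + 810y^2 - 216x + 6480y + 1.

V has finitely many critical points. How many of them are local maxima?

V separates as a function of x plus a function of y, so ∇V=0 decouples.
∂V/∂x = 18(x - 3)(x + 4) = 0 at x ∈ {-4, 3}; ∂V/∂y = 90(y - 4)(y - 3)(y + 2)(y + 3) = 0 at y ∈ {-3, -2, 3, 4}.
The Hessian is diagonal: diag(V_xx, V_yy). Second derivatives: V_xx(-4)=-126, V_xx(3)=126; V_yy(-3)=-3780, V_yy(-2)=2700, V_yy(3)=-2700, V_yy(4)=3780.
Local maxima occur where both diagonal entries negative: (-4, -3), (-4, 3). Count: 2.

2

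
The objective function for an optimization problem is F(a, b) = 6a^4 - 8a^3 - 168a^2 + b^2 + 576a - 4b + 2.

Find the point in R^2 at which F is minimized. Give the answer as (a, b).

F(a,b) separates as P(a) + Q(b) + 2, so its minimum is min P + min Q + 2.
P'(a) = 24(a - 3)(a - 2)(a + 4) vanishes at a ∈ {-4, 2, 3}; Q'(b) = 2b - 4 vanishes at b ∈ {2}.
Local minima of P (where P''>0): P(-4)=-2944, P(3)=486. Local minima of Q: Q(2)=-4.
So the global minimum of F is P(-4) + Q(2) + 2 = -2944 − 4 + 2 = -2946, attained at (-4, 2).

(-4, 2)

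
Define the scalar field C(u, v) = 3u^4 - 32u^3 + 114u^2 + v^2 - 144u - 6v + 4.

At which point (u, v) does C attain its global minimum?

(1, 3)

C(u,v) separates as P(u) + Q(v) + 4, so its minimum is min P + min Q + 4.
P'(u) = 12(u - 4)(u - 3)(u - 1) vanishes at u ∈ {1, 3, 4}; Q'(v) = 2v - 6 vanishes at v ∈ {3}.
Local minima of P (where P''>0): P(1)=-59, P(4)=-32. Local minima of Q: Q(3)=-9.
So the global minimum of C is P(1) + Q(3) + 4 = -59 − 9 + 4 = -64, attained at (1, 3).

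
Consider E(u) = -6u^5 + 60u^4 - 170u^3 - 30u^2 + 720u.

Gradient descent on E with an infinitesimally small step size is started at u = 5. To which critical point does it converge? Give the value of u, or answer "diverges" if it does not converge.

E'(u) = -30(u - 4)(u - 3)(u - 2)(u + 1), so E'(5) = -1080.
Gradient descent moves in the -E' direction, i.e. u is increasing.
There is no critical point above u=5, and E' keeps the same sign, so the iterate runs off to +∞.

diverges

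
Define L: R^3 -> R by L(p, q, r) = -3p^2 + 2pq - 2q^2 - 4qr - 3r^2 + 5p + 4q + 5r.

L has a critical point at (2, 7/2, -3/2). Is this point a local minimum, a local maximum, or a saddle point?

local maximum

The Hessian is constant: H = [[-6, 2, 0], [2, -4, -4], [0, -4, -6]].
Leading principal minors: Δ₁ = -6, Δ₂ = 20, Δ₃ = -24.
The minors alternate sign starting negative (−, +, −), so H is negative definite: a local maximum.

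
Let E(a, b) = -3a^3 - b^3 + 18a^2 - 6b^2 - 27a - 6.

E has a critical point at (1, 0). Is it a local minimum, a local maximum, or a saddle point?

The mixed partial ∂²E/∂a∂b is 0, so the Hessian at any point is diag(E_aa, E_bb) = diag(18(-a + 2), -6(b + 2)).
At (1, 0): H = diag(18, -12).
The eigenvalues have opposite signs, so H is indefinite: a saddle point.

saddle point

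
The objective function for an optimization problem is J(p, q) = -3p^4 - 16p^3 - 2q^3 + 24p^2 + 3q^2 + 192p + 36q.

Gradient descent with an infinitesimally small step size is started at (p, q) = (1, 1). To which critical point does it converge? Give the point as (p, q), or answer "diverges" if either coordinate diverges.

(-2, -2)

J is separable, so gradient descent decouples: p follows -∂J/∂p, q follows -∂J/∂q.
∂J/∂p = -12(p - 2)(p + 2)(p + 4); at p=1 this is 180, so p decreases.
∂J/∂q = -6(q - 3)(q + 2); at q=1 this is 36, so q decreases.
p converges to its nearest critical value -2 (a local min of the p-part); q converges to -2. The iterate converges to (-2, -2).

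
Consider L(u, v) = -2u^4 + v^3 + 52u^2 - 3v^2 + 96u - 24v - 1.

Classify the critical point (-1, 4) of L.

local minimum

The mixed partial ∂²L/∂u∂v is 0, so the Hessian at any point is diag(L_uu, L_vv) = diag(8(-3u^2 + 13), 6(v - 1)).
At (-1, 4): H = diag(80, 18).
Both eigenvalues are positive, so H is positive definite: a local minimum.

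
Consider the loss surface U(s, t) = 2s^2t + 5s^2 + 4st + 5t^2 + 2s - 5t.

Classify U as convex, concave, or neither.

The term 2s^2t is cubic, so the Hessian is not constant.
∂²U/∂s² = 4t + 10, which takes both signs as t varies (negative for sufficiently negative t). A diagonal entry of the Hessian changing sign means the Hessian is neither positive- nor negative-semidefinite on all of R^2.

neither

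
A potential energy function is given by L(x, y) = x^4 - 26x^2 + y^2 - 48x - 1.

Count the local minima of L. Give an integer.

2

L separates as a function of x plus a function of y, so ∇L=0 decouples.
∂L/∂x = 4(x - 4)(x + 1)(x + 3) = 0 at x ∈ {-3, -1, 4}; ∂L/∂y = 2y = 0 at y ∈ {0}.
The Hessian is diagonal: diag(L_xx, L_yy). Second derivatives: L_xx(-3)=56, L_xx(-1)=-40, L_xx(4)=140; L_yy(0)=2.
Local minima occur where both diagonal entries positive: (-3, 0), (4, 0). Count: 2.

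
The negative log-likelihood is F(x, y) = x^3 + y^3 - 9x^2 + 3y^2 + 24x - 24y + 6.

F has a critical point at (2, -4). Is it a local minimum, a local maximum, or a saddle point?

The mixed partial ∂²F/∂x∂y is 0, so the Hessian at any point is diag(F_xx, F_yy) = diag(6(x - 3), 6(y + 1)).
At (2, -4): H = diag(-6, -18).
Both eigenvalues are negative, so H is negative definite: a local maximum.

local maximum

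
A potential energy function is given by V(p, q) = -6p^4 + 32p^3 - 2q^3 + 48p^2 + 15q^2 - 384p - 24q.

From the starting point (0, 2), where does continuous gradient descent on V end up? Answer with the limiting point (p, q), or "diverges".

V is separable, so gradient descent decouples: p follows -∂V/∂p, q follows -∂V/∂q.
∂V/∂p = -24(p - 4)(p - 2)(p + 2); at p=0 this is -384, so p increases.
∂V/∂q = -6(q - 4)(q - 1); at q=2 this is 12, so q decreases.
p converges to its nearest critical value 2 (a local min of the p-part); q converges to 1. The iterate converges to (2, 1).

(2, 1)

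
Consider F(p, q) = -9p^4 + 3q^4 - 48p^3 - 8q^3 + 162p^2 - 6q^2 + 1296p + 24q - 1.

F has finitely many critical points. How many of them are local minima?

2

F separates as a function of p plus a function of q, so ∇F=0 decouples.
∂F/∂p = -36(p - 3)(p + 3)(p + 4) = 0 at p ∈ {-4, -3, 3}; ∂F/∂q = 12(q - 2)(q - 1)(q + 1) = 0 at q ∈ {-1, 1, 2}.
The Hessian is diagonal: diag(F_pp, F_qq). Second derivatives: F_pp(-4)=-252, F_pp(-3)=216, F_pp(3)=-1512; F_qq(-1)=72, F_qq(1)=-24, F_qq(2)=36.
Local minima occur where both diagonal entries positive: (-3, -1), (-3, 2). Count: 2.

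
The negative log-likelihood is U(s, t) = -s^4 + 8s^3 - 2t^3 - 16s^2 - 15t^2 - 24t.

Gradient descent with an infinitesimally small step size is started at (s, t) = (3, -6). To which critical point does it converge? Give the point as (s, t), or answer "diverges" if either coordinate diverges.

(2, -4)

U is separable, so gradient descent decouples: s follows -∂U/∂s, t follows -∂U/∂t.
∂U/∂s = -4s(s - 4)(s - 2); at s=3 this is 12, so s decreases.
∂U/∂t = -6(t + 1)(t + 4); at t=-6 this is -60, so t increases.
s converges to its nearest critical value 2 (a local min of the s-part); t converges to -4. The iterate converges to (2, -4).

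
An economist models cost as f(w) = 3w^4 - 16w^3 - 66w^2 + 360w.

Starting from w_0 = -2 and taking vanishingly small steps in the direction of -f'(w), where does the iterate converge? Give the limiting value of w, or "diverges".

-3

f'(w) = 12(w - 5)(w - 2)(w + 3), so f'(-2) = 336.
Gradient descent moves in the -f' direction, i.e. w is decreasing.
The nearest critical point in that direction is w = -3, where f'' = 480 > 0 (a local minimum). The iterate converges there.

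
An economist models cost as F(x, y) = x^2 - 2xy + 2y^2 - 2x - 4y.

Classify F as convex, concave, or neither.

F is quadratic, so its Hessian is the constant matrix H = [[2, -2], [-2, 4]].
det(H) = 4, tr(H) = 6.
det(H) > 0 and tr(H) > 0, so H is positive definite everywhere: convex.

convex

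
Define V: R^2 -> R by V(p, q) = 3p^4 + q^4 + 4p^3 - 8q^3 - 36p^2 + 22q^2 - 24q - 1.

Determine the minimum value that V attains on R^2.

-199

V(p,q) separates as A(p) + B(q) − 1, so its minimum is min A + min B − 1.
A'(p) = 12p(p - 2)(p + 3) vanishes at p ∈ {-3, 0, 2}; B'(q) = 4(q - 3)(q - 2)(q - 1) vanishes at q ∈ {1, 2, 3}.
Local minima of A (where A''>0): A(-3)=-189, A(2)=-64. Local minima of B: B(1)=-9, B(3)=-9.
So the global minimum of V is A(-3) + B(1) − 1 = -189 − 9 − 1 = -199, attained at (-3, 1).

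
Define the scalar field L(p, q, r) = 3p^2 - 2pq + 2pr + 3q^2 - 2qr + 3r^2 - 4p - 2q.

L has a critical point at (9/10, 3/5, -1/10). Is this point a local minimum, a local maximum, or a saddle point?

local minimum

The Hessian is constant: H = [[6, -2, 2], [-2, 6, -2], [2, -2, 6]].
Leading principal minors: Δ₁ = 6, Δ₂ = 32, Δ₃ = 160.
All leading minors are positive, so H is positive definite: a local minimum.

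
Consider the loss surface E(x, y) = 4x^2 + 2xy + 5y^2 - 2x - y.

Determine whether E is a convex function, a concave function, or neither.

E is quadratic, so its Hessian is the constant matrix H = [[8, 2], [2, 10]].
det(H) = 76, tr(H) = 18.
det(H) > 0 and tr(H) > 0, so H is positive definite everywhere: convex.

convex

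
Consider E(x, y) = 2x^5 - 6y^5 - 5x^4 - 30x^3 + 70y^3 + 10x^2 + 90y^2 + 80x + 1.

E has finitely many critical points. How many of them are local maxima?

E separates as a function of x plus a function of y, so ∇E=0 decouples.
∂E/∂x = 10(x - 4)(x - 1)(x + 1)(x + 2) = 0 at x ∈ {-2, -1, 1, 4}; ∂E/∂y = -30y(y - 3)(y + 1)(y + 2) = 0 at y ∈ {-2, -1, 0, 3}.
The Hessian is diagonal: diag(E_xx, E_yy). Second derivatives: E_xx(-2)=-180, E_xx(-1)=100, E_xx(1)=-180, E_xx(4)=900; E_yy(-2)=300, E_yy(-1)=-120, E_yy(0)=180, E_yy(3)=-1800.
Local maxima occur where both diagonal entries negative: (-2, -1), (-2, 3), (1, -1), (1, 3). Count: 4.

4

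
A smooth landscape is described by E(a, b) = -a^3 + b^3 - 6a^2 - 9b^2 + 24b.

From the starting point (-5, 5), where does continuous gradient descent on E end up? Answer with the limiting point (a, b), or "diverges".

E is separable, so gradient descent decouples: a follows -∂E/∂a, b follows -∂E/∂b.
∂E/∂a = -3a(a + 4); at a=-5 this is -15, so a increases.
∂E/∂b = 3(b - 4)(b - 2); at b=5 this is 9, so b decreases.
a converges to its nearest critical value -4 (a local min of the a-part); b converges to 4. The iterate converges to (-4, 4).

(-4, 4)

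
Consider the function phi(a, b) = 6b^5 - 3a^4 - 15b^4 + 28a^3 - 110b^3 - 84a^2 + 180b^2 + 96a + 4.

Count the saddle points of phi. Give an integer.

6

phi separates as a function of a plus a function of b, so ∇phi=0 decouples.
∂phi/∂a = -12(a - 4)(a - 2)(a - 1) = 0 at a ∈ {1, 2, 4}; ∂phi/∂b = 30b(b - 4)(b - 1)(b + 3) = 0 at b ∈ {-3, 0, 1, 4}.
The Hessian is diagonal: diag(phi_aa, phi_bb). Second derivatives: phi_aa(1)=-36, phi_aa(2)=24, phi_aa(4)=-72; phi_bb(-3)=-2520, phi_bb(0)=360, phi_bb(1)=-360, phi_bb(4)=2520.
Saddle points occur where the two diagonal entries have opposite signs: (1, 0), (1, 4), (2, -3), (2, 1), (4, 0), (4, 4). Count: 6.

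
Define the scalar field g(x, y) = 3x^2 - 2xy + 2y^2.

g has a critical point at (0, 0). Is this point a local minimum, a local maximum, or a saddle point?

local minimum

The Hessian of g is constant: H = [[6, -2], [-2, 4]].
det(H) = 6·4 − (-2)² = 20.
det(H) > 0 and tr(H) = 10 > 0, so H is positive definite and the point is a local minimum.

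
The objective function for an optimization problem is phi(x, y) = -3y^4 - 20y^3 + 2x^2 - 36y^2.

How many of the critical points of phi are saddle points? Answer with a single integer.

2

phi separates as a function of x plus a function of y, so ∇phi=0 decouples.
∂phi/∂x = 4x = 0 at x ∈ {0}; ∂phi/∂y = -12y(y + 2)(y + 3) = 0 at y ∈ {-3, -2, 0}.
The Hessian is diagonal: diag(phi_xx, phi_yy). Second derivatives: phi_xx(0)=4; phi_yy(-3)=-36, phi_yy(-2)=24, phi_yy(0)=-72.
Saddle points occur where the two diagonal entries have opposite signs: (0, -3), (0, 0). Count: 2.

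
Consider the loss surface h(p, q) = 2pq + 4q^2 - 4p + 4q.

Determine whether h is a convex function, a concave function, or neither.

neither

h is quadratic, so its Hessian is the constant matrix H = [[0, 2], [2, 8]].
det(H) = -4, tr(H) = 8.
det(H) < 0, so H is indefinite: neither convex nor concave.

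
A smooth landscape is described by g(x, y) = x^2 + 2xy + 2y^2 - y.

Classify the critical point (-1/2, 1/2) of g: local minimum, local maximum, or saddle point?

local minimum

The Hessian of g is constant: H = [[2, 2], [2, 4]].
det(H) = 2·4 − 2² = 4.
det(H) > 0 and tr(H) = 6 > 0, so H is positive definite and the point is a local minimum.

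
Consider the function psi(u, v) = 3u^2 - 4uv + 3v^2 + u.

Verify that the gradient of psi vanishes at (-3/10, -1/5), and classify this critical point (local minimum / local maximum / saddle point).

∇psi = (6u - 4v + 1, -4u + 6v); substituting (-3/10, -1/5) gives ∇psi = (0, 0), so (-3/10, -1/5) is indeed a critical point.
The Hessian of psi is constant: H = [[6, -4], [-4, 6]].
det(H) = 6·6 − (-4)² = 20.
det(H) > 0 and tr(H) = 12 > 0, so H is positive definite and the point is a local minimum.

local minimum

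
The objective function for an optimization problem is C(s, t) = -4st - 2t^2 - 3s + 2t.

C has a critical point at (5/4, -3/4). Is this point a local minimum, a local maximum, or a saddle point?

The Hessian of C is constant: H = [[0, -4], [-4, -4]].
det(H) = 0·(-4) − (-4)² = -16.
Since det(H) < 0, H is indefinite and the critical point is a saddle point.

saddle point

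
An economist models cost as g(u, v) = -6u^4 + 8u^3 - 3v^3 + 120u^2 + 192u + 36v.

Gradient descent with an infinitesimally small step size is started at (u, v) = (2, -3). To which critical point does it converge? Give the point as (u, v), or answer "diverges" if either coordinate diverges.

g is separable, so gradient descent decouples: u follows -∂g/∂u, v follows -∂g/∂v.
∂g/∂u = -24(u - 4)(u + 1)(u + 2); at u=2 this is 576, so u decreases.
∂g/∂v = -9(v - 2)(v + 2); at v=-3 this is -45, so v increases.
u converges to its nearest critical value -1 (a local min of the u-part); v converges to -2. The iterate converges to (-1, -2).

(-1, -2)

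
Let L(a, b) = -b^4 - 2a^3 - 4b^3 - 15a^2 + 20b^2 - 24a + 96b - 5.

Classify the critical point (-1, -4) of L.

local maximum

The mixed partial ∂²L/∂a∂b is 0, so the Hessian at any point is diag(L_aa, L_bb) = diag(-6(2a + 5), 4(-3b^2 - 6b + 10)).
At (-1, -4): H = diag(-18, -56).
Both eigenvalues are negative, so H is negative definite: a local maximum.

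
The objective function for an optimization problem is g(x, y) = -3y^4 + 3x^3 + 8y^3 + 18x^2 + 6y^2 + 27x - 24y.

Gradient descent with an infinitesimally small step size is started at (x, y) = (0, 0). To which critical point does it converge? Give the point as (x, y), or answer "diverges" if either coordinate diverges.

g is separable, so gradient descent decouples: x follows -∂g/∂x, y follows -∂g/∂y.
∂g/∂x = 9(x + 1)(x + 3); at x=0 this is 27, so x decreases.
∂g/∂y = -12(y - 2)(y - 1)(y + 1); at y=0 this is -24, so y increases.
x converges to its nearest critical value -1 (a local min of the x-part); y converges to 1. The iterate converges to (-1, 1).

(-1, 1)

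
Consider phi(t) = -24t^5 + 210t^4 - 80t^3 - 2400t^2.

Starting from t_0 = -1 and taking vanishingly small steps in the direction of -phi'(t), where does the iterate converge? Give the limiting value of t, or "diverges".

phi'(t) = -120t(t - 5)(t - 4)(t + 2), so phi'(-1) = 3600.
Gradient descent moves in the -phi' direction, i.e. t is decreasing.
The nearest critical point in that direction is t = -2, where phi'' = 10080 > 0 (a local minimum). The iterate converges there.

-2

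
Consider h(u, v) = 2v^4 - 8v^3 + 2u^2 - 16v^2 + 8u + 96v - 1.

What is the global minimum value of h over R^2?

-169

h(u,v) separates as P(u) + Q(v) − 1, so its minimum is min P + min Q − 1.
P'(u) = 4u + 8 vanishes at u ∈ {-2}; Q'(v) = 8(v - 3)(v - 2)(v + 2) vanishes at v ∈ {-2, 2, 3}.
Local minima of P (where P''>0): P(-2)=-8. Local minima of Q: Q(-2)=-160, Q(3)=90.
So the global minimum of h is P(-2) + Q(-2) − 1 = -8 − 160 − 1 = -169, attained at (-2, -2).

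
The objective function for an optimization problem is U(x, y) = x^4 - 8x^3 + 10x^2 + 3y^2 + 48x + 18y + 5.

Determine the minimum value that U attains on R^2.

U(x,y) separates as P(x) + Q(y) + 5, so its minimum is min P + min Q + 5.
P'(x) = 4(x - 4)(x - 3)(x + 1) vanishes at x ∈ {-1, 3, 4}; Q'(y) = 6y + 18 vanishes at y ∈ {-3}.
Local minima of P (where P''>0): P(-1)=-29, P(4)=96. Local minima of Q: Q(-3)=-27.
So the global minimum of U is P(-1) + Q(-3) + 5 = -29 − 27 + 5 = -51, attained at (-1, -3).

-51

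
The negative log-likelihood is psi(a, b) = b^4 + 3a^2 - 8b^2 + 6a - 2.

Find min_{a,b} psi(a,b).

psi(a,b) separates as P(a) + Q(b) − 2, so its minimum is min P + min Q − 2.
P'(a) = 6a + 6 vanishes at a ∈ {-1}; Q'(b) = 4b(b - 2)(b + 2) vanishes at b ∈ {-2, 0, 2}.
Local minima of P (where P''>0): P(-1)=-3. Local minima of Q: Q(-2)=-16, Q(2)=-16.
So the global minimum of psi is P(-1) + Q(-2) − 2 = -3 − 16 − 2 = -21, attained at (-1, -2).

-21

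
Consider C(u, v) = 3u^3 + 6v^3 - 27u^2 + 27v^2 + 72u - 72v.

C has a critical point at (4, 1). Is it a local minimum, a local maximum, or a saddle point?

local minimum

The mixed partial ∂²C/∂u∂v is 0, so the Hessian at any point is diag(C_uu, C_vv) = diag(18(u - 3), 18(2v + 3)).
At (4, 1): H = diag(18, 90).
Both eigenvalues are positive, so H is positive definite: a local minimum.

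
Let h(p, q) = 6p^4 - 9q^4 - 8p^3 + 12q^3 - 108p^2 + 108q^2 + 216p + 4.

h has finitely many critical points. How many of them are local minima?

2

h separates as a function of p plus a function of q, so ∇h=0 decouples.
∂h/∂p = 24(p - 3)(p - 1)(p + 3) = 0 at p ∈ {-3, 1, 3}; ∂h/∂q = -36q(q - 3)(q + 2) = 0 at q ∈ {-2, 0, 3}.
The Hessian is diagonal: diag(h_pp, h_qq). Second derivatives: h_pp(-3)=576, h_pp(1)=-192, h_pp(3)=288; h_qq(-2)=-360, h_qq(0)=216, h_qq(3)=-540.
Local minima occur where both diagonal entries positive: (-3, 0), (3, 0). Count: 2.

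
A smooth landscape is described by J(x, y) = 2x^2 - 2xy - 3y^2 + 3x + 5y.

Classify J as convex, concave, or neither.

J is quadratic, so its Hessian is the constant matrix H = [[4, -2], [-2, -6]].
det(H) = -28, tr(H) = -2.
det(H) < 0, so H is indefinite: neither convex nor concave.

neither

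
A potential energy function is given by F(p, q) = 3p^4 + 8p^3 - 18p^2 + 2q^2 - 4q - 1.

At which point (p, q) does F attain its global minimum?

(-3, 1)

F(p,q) separates as A(p) + B(q) − 1, so its minimum is min A + min B − 1.
A'(p) = 12p(p - 1)(p + 3) vanishes at p ∈ {-3, 0, 1}; B'(q) = 4q - 4 vanishes at q ∈ {1}.
Local minima of A (where A''>0): A(-3)=-135, A(1)=-7. Local minima of B: B(1)=-2.
So the global minimum of F is A(-3) + B(1) − 1 = -135 − 2 − 1 = -138, attained at (-3, 1).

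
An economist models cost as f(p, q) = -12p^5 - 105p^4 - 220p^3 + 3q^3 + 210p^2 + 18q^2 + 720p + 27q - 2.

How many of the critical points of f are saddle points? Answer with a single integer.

f separates as a function of p plus a function of q, so ∇f=0 decouples.
∂f/∂p = -60(p - 1)(p + 1)(p + 3)(p + 4) = 0 at p ∈ {-4, -3, -1, 1}; ∂f/∂q = 9(q + 1)(q + 3) = 0 at q ∈ {-3, -1}.
The Hessian is diagonal: diag(f_pp, f_qq). Second derivatives: f_pp(-4)=900, f_pp(-3)=-480, f_pp(-1)=720, f_pp(1)=-2400; f_qq(-3)=-18, f_qq(-1)=18.
Saddle points occur where the two diagonal entries have opposite signs: (-4, -3), (-3, -1), (-1, -3), (1, -1). Count: 4.

4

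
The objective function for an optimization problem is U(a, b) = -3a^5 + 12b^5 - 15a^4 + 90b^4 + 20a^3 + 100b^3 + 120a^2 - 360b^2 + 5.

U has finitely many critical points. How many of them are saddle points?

8

U separates as a function of a plus a function of b, so ∇U=0 decouples.
∂U/∂a = -15a(a - 2)(a + 2)(a + 4) = 0 at a ∈ {-4, -2, 0, 2}; ∂U/∂b = 60b(b - 1)(b + 3)(b + 4) = 0 at b ∈ {-4, -3, 0, 1}.
The Hessian is diagonal: diag(U_aa, U_bb). Second derivatives: U_aa(-4)=720, U_aa(-2)=-240, U_aa(0)=240, U_aa(2)=-720; U_bb(-4)=-1200, U_bb(-3)=720, U_bb(0)=-720, U_bb(1)=1200.
Saddle points occur where the two diagonal entries have opposite signs: (-4, -4), (-4, 0), (-2, -3), (-2, 1), (0, -4), (0, 0), (2, -3), (2, 1). Count: 8.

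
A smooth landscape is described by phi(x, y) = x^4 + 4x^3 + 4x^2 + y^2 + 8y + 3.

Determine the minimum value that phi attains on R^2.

phi(x,y) separates as P(x) + Q(y) + 3, so its minimum is min P + min Q + 3.
P'(x) = 4x(x + 1)(x + 2) vanishes at x ∈ {-2, -1, 0}; Q'(y) = 2y + 8 vanishes at y ∈ {-4}.
Local minima of P (where P''>0): P(-2)=0, P(0)=0. Local minima of Q: Q(-4)=-16.
So the global minimum of phi is P(-2) + Q(-4) + 3 = 0 − 16 + 3 = -13, attained at (-2, -4).

-13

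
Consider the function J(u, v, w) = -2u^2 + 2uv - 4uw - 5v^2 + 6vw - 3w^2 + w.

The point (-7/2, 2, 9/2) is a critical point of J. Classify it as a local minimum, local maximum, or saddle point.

local maximum

The Hessian is constant: H = [[-4, 2, -4], [2, -10, 6], [-4, 6, -6]].
Leading principal minors: Δ₁ = -4, Δ₂ = 36, Δ₃ = -8.
The minors alternate sign starting negative (−, +, −), so H is negative definite: a local maximum.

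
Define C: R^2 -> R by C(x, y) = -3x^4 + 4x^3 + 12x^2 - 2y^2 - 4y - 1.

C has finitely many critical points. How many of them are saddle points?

C separates as a function of x plus a function of y, so ∇C=0 decouples.
∂C/∂x = -12x(x - 2)(x + 1) = 0 at x ∈ {-1, 0, 2}; ∂C/∂y = -4(y + 1) = 0 at y ∈ {-1}.
The Hessian is diagonal: diag(C_xx, C_yy). Second derivatives: C_xx(-1)=-36, C_xx(0)=24, C_xx(2)=-72; C_yy(-1)=-4.
Saddle points occur where the two diagonal entries have opposite signs: (0, -1). Count: 1.

1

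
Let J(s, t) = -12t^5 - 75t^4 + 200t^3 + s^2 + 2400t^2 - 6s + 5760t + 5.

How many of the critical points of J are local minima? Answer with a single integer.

2

J separates as a function of s plus a function of t, so ∇J=0 decouples.
∂J/∂s = 2(s - 3) = 0 at s ∈ {3}; ∂J/∂t = -60(t - 4)(t + 2)(t + 3)(t + 4) = 0 at t ∈ {-4, -3, -2, 4}.
The Hessian is diagonal: diag(J_ss, J_tt). Second derivatives: J_ss(3)=2; J_tt(-4)=960, J_tt(-3)=-420, J_tt(-2)=720, J_tt(4)=-20160.
Local minima occur where both diagonal entries positive: (3, -4), (3, -2). Count: 2.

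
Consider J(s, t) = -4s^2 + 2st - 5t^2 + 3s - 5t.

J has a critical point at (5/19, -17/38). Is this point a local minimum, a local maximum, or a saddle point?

local maximum

The Hessian of J is constant: H = [[-8, 2], [2, -10]].
det(H) = (-8)·(-10) − 2² = 76.
det(H) > 0 and tr(H) = -18 < 0, so H is negative definite and the point is a local maximum.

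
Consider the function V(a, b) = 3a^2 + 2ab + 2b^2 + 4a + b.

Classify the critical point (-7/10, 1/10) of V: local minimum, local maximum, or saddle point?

The Hessian of V is constant: H = [[6, 2], [2, 4]].
det(H) = 6·4 − 2² = 20.
det(H) > 0 and tr(H) = 10 > 0, so H is positive definite and the point is a local minimum.

local minimum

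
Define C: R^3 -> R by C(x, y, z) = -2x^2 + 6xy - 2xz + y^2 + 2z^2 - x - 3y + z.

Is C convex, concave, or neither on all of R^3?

neither

C is quadratic, so its Hessian is the constant matrix H = [[-4, 6, -2], [6, 2, 0], [-2, 0, 4]].
Leading principal minors: -4, -44, -184.
Neither pattern holds ⇒ H is indefinite ⇒ neither convex nor concave.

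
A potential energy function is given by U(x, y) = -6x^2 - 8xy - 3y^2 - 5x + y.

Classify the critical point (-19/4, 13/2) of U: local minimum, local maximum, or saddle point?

local maximum

The Hessian of U is constant: H = [[-12, -8], [-8, -6]].
det(H) = (-12)·(-6) − (-8)² = 8.
det(H) > 0 and tr(H) = -18 < 0, so H is negative definite and the point is a local maximum.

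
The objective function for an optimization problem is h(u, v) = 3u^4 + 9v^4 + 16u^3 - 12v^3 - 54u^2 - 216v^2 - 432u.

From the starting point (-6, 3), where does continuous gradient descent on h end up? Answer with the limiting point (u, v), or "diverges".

(-4, 4)

h is separable, so gradient descent decouples: u follows -∂h/∂u, v follows -∂h/∂v.
∂h/∂u = 12(u - 3)(u + 3)(u + 4); at u=-6 this is -648, so u increases.
∂h/∂v = 36v(v - 4)(v + 3); at v=3 this is -648, so v increases.
u converges to its nearest critical value -4 (a local min of the u-part); v converges to 4. The iterate converges to (-4, 4).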